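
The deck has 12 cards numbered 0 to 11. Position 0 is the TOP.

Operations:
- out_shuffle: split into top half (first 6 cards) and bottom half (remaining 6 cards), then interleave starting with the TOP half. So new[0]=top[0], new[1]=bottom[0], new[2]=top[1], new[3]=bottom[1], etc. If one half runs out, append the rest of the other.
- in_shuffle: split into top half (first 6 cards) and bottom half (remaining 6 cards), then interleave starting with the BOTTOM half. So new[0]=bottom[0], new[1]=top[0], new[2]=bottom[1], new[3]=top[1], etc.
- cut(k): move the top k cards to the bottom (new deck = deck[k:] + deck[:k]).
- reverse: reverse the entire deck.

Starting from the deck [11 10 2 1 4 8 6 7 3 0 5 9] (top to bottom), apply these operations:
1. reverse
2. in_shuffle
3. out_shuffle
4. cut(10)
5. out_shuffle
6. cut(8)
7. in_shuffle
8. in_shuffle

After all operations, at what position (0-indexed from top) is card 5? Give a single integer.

After op 1 (reverse): [9 5 0 3 7 6 8 4 1 2 10 11]
After op 2 (in_shuffle): [8 9 4 5 1 0 2 3 10 7 11 6]
After op 3 (out_shuffle): [8 2 9 3 4 10 5 7 1 11 0 6]
After op 4 (cut(10)): [0 6 8 2 9 3 4 10 5 7 1 11]
After op 5 (out_shuffle): [0 4 6 10 8 5 2 7 9 1 3 11]
After op 6 (cut(8)): [9 1 3 11 0 4 6 10 8 5 2 7]
After op 7 (in_shuffle): [6 9 10 1 8 3 5 11 2 0 7 4]
After op 8 (in_shuffle): [5 6 11 9 2 10 0 1 7 8 4 3]
Card 5 is at position 0.

Answer: 0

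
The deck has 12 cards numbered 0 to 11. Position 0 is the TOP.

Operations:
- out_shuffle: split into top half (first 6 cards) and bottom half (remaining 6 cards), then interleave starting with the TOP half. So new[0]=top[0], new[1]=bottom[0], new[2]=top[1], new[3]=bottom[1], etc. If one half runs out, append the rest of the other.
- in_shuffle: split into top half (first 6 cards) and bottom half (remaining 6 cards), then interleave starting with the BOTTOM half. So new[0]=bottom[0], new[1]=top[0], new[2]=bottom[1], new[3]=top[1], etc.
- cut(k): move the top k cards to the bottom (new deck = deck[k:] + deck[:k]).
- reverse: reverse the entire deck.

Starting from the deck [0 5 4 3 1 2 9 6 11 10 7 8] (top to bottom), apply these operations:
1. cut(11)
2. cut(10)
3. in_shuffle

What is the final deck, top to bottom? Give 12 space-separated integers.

After op 1 (cut(11)): [8 0 5 4 3 1 2 9 6 11 10 7]
After op 2 (cut(10)): [10 7 8 0 5 4 3 1 2 9 6 11]
After op 3 (in_shuffle): [3 10 1 7 2 8 9 0 6 5 11 4]

Answer: 3 10 1 7 2 8 9 0 6 5 11 4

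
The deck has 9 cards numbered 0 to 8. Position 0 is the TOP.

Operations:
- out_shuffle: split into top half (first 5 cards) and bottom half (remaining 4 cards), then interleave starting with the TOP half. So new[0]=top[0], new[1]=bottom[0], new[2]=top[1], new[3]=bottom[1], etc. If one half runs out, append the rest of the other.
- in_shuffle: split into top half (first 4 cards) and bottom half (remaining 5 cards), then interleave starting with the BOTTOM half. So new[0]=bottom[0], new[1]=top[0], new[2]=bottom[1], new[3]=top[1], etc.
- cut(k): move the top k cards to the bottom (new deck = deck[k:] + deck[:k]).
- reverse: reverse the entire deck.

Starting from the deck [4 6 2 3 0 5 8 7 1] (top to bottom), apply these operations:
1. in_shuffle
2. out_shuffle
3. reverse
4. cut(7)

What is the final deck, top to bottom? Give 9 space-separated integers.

After op 1 (in_shuffle): [0 4 5 6 8 2 7 3 1]
After op 2 (out_shuffle): [0 2 4 7 5 3 6 1 8]
After op 3 (reverse): [8 1 6 3 5 7 4 2 0]
After op 4 (cut(7)): [2 0 8 1 6 3 5 7 4]

Answer: 2 0 8 1 6 3 5 7 4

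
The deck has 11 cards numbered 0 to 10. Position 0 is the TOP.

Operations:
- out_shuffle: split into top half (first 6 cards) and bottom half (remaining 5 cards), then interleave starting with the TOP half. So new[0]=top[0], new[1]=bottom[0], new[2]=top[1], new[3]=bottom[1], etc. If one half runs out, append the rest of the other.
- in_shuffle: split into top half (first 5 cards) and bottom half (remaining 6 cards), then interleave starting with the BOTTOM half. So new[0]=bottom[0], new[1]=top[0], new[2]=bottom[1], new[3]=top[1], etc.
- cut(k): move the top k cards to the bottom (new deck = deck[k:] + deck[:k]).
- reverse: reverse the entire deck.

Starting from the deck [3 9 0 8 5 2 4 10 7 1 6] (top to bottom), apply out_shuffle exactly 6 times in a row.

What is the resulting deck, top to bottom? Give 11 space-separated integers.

Answer: 3 2 6 5 1 8 7 0 10 9 4

Derivation:
After op 1 (out_shuffle): [3 4 9 10 0 7 8 1 5 6 2]
After op 2 (out_shuffle): [3 8 4 1 9 5 10 6 0 2 7]
After op 3 (out_shuffle): [3 10 8 6 4 0 1 2 9 7 5]
After op 4 (out_shuffle): [3 1 10 2 8 9 6 7 4 5 0]
After op 5 (out_shuffle): [3 6 1 7 10 4 2 5 8 0 9]
After op 6 (out_shuffle): [3 2 6 5 1 8 7 0 10 9 4]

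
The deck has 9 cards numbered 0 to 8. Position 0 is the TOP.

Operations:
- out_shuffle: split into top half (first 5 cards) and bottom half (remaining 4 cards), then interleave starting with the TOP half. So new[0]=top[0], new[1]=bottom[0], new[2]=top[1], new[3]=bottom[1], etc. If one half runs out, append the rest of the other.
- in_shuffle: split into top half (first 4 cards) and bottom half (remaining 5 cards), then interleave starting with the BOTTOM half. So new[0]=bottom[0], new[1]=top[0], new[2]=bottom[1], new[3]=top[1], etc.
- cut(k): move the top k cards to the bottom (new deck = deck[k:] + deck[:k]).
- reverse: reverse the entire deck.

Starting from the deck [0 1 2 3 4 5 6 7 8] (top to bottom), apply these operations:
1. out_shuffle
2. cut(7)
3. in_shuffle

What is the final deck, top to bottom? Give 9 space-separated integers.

Answer: 1 8 6 4 2 0 7 5 3

Derivation:
After op 1 (out_shuffle): [0 5 1 6 2 7 3 8 4]
After op 2 (cut(7)): [8 4 0 5 1 6 2 7 3]
After op 3 (in_shuffle): [1 8 6 4 2 0 7 5 3]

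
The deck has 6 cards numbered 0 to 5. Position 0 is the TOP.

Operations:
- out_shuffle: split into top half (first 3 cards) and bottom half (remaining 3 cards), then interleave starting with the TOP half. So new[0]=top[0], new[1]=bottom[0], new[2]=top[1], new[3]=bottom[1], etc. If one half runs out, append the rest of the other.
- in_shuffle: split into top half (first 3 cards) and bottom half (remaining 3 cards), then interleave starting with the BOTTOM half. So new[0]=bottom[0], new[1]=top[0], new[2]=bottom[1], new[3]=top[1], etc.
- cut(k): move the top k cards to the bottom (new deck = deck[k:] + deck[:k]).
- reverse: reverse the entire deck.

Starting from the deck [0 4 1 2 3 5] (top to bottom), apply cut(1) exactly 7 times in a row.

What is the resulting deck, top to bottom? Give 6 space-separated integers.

After op 1 (cut(1)): [4 1 2 3 5 0]
After op 2 (cut(1)): [1 2 3 5 0 4]
After op 3 (cut(1)): [2 3 5 0 4 1]
After op 4 (cut(1)): [3 5 0 4 1 2]
After op 5 (cut(1)): [5 0 4 1 2 3]
After op 6 (cut(1)): [0 4 1 2 3 5]
After op 7 (cut(1)): [4 1 2 3 5 0]

Answer: 4 1 2 3 5 0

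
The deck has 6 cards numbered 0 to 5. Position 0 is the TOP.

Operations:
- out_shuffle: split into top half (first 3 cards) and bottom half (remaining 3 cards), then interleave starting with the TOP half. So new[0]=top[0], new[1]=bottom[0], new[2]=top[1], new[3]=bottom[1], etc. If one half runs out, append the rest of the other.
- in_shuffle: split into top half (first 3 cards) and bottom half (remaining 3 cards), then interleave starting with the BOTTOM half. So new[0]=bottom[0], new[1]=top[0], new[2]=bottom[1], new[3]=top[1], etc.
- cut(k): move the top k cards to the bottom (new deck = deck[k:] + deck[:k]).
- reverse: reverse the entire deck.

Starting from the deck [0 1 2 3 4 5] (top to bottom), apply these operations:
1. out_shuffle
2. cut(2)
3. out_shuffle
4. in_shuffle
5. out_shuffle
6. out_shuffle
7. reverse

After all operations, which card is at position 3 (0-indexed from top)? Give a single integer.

After op 1 (out_shuffle): [0 3 1 4 2 5]
After op 2 (cut(2)): [1 4 2 5 0 3]
After op 3 (out_shuffle): [1 5 4 0 2 3]
After op 4 (in_shuffle): [0 1 2 5 3 4]
After op 5 (out_shuffle): [0 5 1 3 2 4]
After op 6 (out_shuffle): [0 3 5 2 1 4]
After op 7 (reverse): [4 1 2 5 3 0]
Position 3: card 5.

Answer: 5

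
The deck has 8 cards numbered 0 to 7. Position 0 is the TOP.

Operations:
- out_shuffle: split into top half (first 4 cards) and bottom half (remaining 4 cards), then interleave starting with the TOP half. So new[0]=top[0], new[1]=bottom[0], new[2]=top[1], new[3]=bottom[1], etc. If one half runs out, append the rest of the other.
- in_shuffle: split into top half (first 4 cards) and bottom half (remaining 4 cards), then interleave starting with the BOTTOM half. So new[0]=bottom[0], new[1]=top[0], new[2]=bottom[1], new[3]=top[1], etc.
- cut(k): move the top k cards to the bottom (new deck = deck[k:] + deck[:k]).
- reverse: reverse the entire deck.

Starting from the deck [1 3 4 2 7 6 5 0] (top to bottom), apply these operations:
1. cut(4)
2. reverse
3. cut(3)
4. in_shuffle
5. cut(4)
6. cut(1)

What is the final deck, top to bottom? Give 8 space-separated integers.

After op 1 (cut(4)): [7 6 5 0 1 3 4 2]
After op 2 (reverse): [2 4 3 1 0 5 6 7]
After op 3 (cut(3)): [1 0 5 6 7 2 4 3]
After op 4 (in_shuffle): [7 1 2 0 4 5 3 6]
After op 5 (cut(4)): [4 5 3 6 7 1 2 0]
After op 6 (cut(1)): [5 3 6 7 1 2 0 4]

Answer: 5 3 6 7 1 2 0 4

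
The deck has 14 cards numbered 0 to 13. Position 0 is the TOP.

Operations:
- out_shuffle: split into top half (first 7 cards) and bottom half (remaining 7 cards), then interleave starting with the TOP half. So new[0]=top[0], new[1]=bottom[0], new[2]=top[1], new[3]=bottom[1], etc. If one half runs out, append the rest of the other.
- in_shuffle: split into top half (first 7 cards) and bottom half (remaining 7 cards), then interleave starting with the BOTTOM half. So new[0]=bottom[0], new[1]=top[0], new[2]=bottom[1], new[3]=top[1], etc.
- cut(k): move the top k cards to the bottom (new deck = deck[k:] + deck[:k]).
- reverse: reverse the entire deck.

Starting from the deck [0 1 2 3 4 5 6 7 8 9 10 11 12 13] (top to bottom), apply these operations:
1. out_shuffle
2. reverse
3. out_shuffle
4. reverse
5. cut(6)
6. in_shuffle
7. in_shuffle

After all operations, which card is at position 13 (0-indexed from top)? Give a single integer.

Answer: 7

Derivation:
After op 1 (out_shuffle): [0 7 1 8 2 9 3 10 4 11 5 12 6 13]
After op 2 (reverse): [13 6 12 5 11 4 10 3 9 2 8 1 7 0]
After op 3 (out_shuffle): [13 3 6 9 12 2 5 8 11 1 4 7 10 0]
After op 4 (reverse): [0 10 7 4 1 11 8 5 2 12 9 6 3 13]
After op 5 (cut(6)): [8 5 2 12 9 6 3 13 0 10 7 4 1 11]
After op 6 (in_shuffle): [13 8 0 5 10 2 7 12 4 9 1 6 11 3]
After op 7 (in_shuffle): [12 13 4 8 9 0 1 5 6 10 11 2 3 7]
Position 13: card 7.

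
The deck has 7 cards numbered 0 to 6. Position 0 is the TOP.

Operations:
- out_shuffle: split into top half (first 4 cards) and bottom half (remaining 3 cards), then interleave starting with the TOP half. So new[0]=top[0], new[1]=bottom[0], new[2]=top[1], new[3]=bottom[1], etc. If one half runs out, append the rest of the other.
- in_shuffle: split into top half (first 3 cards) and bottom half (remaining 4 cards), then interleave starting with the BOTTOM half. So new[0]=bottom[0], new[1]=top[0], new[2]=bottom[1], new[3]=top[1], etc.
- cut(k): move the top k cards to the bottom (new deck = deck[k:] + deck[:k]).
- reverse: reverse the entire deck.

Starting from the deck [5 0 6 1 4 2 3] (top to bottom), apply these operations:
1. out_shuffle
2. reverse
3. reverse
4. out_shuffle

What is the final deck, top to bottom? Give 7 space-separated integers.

Answer: 5 6 4 3 0 1 2

Derivation:
After op 1 (out_shuffle): [5 4 0 2 6 3 1]
After op 2 (reverse): [1 3 6 2 0 4 5]
After op 3 (reverse): [5 4 0 2 6 3 1]
After op 4 (out_shuffle): [5 6 4 3 0 1 2]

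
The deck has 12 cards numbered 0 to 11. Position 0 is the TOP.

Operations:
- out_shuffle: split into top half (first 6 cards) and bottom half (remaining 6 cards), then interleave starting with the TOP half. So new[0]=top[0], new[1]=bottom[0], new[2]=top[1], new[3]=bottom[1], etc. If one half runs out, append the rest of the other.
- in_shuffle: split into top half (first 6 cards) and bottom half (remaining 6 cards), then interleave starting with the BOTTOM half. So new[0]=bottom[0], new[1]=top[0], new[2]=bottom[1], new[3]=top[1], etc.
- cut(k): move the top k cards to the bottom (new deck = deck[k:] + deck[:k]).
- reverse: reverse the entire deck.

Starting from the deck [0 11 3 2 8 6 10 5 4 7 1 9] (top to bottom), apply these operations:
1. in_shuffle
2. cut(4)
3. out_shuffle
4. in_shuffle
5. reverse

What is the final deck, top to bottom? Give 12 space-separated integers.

Answer: 10 11 7 8 6 5 3 1 9 0 4 2

Derivation:
After op 1 (in_shuffle): [10 0 5 11 4 3 7 2 1 8 9 6]
After op 2 (cut(4)): [4 3 7 2 1 8 9 6 10 0 5 11]
After op 3 (out_shuffle): [4 9 3 6 7 10 2 0 1 5 8 11]
After op 4 (in_shuffle): [2 4 0 9 1 3 5 6 8 7 11 10]
After op 5 (reverse): [10 11 7 8 6 5 3 1 9 0 4 2]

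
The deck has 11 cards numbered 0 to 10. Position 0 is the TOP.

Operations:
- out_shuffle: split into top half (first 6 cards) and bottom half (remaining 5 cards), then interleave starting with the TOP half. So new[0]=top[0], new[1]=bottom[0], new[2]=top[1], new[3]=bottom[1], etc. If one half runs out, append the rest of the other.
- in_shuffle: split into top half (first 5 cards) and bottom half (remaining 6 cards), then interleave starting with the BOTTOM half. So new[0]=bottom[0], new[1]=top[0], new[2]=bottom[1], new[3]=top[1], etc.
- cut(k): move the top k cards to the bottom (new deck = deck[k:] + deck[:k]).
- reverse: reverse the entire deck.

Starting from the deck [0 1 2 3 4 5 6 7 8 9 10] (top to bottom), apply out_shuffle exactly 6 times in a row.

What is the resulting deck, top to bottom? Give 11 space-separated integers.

After op 1 (out_shuffle): [0 6 1 7 2 8 3 9 4 10 5]
After op 2 (out_shuffle): [0 3 6 9 1 4 7 10 2 5 8]
After op 3 (out_shuffle): [0 7 3 10 6 2 9 5 1 8 4]
After op 4 (out_shuffle): [0 9 7 5 3 1 10 8 6 4 2]
After op 5 (out_shuffle): [0 10 9 8 7 6 5 4 3 2 1]
After op 6 (out_shuffle): [0 5 10 4 9 3 8 2 7 1 6]

Answer: 0 5 10 4 9 3 8 2 7 1 6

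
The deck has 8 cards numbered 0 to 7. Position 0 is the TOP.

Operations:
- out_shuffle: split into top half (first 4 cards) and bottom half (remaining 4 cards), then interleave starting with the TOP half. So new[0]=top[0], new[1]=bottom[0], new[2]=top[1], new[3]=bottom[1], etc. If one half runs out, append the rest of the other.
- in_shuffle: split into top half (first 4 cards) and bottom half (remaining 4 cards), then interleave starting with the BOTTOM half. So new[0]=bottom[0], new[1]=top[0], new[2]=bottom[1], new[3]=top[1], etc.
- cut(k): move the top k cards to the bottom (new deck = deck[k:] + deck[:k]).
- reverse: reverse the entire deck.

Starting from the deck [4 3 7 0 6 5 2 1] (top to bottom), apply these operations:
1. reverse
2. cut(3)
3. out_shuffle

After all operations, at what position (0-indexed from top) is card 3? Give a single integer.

After op 1 (reverse): [1 2 5 6 0 7 3 4]
After op 2 (cut(3)): [6 0 7 3 4 1 2 5]
After op 3 (out_shuffle): [6 4 0 1 7 2 3 5]
Card 3 is at position 6.

Answer: 6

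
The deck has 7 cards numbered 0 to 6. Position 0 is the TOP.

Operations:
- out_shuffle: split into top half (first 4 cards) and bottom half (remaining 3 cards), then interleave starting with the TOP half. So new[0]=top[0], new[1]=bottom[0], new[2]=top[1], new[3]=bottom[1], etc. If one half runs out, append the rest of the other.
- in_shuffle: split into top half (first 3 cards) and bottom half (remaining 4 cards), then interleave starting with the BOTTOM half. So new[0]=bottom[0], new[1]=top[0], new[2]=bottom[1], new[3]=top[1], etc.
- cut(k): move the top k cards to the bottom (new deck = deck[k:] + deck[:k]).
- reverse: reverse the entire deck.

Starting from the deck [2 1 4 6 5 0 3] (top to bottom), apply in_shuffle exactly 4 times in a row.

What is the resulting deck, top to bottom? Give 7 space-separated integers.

After op 1 (in_shuffle): [6 2 5 1 0 4 3]
After op 2 (in_shuffle): [1 6 0 2 4 5 3]
After op 3 (in_shuffle): [2 1 4 6 5 0 3]
After op 4 (in_shuffle): [6 2 5 1 0 4 3]

Answer: 6 2 5 1 0 4 3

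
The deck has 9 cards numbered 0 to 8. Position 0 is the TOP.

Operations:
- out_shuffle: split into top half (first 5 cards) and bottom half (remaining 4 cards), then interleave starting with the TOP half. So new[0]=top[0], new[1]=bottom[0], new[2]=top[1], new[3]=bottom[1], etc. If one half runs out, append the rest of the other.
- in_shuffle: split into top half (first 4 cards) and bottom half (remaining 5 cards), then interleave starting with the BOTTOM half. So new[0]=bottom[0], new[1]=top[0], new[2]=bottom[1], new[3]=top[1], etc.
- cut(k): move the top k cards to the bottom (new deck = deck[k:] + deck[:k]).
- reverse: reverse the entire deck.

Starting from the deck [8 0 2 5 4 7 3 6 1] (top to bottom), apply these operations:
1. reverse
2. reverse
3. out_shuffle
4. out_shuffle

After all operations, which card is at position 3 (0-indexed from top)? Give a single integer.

After op 1 (reverse): [1 6 3 7 4 5 2 0 8]
After op 2 (reverse): [8 0 2 5 4 7 3 6 1]
After op 3 (out_shuffle): [8 7 0 3 2 6 5 1 4]
After op 4 (out_shuffle): [8 6 7 5 0 1 3 4 2]
Position 3: card 5.

Answer: 5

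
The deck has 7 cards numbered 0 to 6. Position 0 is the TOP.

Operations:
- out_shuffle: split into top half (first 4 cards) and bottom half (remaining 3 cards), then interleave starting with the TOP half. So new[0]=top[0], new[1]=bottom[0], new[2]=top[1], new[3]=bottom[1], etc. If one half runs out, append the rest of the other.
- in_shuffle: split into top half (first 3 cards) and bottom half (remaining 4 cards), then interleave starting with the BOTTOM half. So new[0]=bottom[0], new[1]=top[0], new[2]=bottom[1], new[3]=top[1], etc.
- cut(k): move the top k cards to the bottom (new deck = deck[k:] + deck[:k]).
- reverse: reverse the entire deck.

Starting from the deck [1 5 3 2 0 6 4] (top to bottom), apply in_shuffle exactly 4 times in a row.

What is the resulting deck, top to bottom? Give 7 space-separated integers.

After op 1 (in_shuffle): [2 1 0 5 6 3 4]
After op 2 (in_shuffle): [5 2 6 1 3 0 4]
After op 3 (in_shuffle): [1 5 3 2 0 6 4]
After op 4 (in_shuffle): [2 1 0 5 6 3 4]

Answer: 2 1 0 5 6 3 4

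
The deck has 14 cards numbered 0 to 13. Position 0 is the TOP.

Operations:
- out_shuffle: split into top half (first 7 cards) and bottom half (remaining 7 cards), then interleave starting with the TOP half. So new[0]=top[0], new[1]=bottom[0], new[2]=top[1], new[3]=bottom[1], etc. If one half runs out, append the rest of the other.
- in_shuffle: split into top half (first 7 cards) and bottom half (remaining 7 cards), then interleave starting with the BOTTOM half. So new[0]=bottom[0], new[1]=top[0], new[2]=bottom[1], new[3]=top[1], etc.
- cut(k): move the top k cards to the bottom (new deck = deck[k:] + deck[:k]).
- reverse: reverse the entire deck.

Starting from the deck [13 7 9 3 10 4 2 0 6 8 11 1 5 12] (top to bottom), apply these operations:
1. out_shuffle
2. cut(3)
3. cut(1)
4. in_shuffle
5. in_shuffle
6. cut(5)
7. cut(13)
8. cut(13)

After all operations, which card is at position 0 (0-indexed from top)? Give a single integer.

After op 1 (out_shuffle): [13 0 7 6 9 8 3 11 10 1 4 5 2 12]
After op 2 (cut(3)): [6 9 8 3 11 10 1 4 5 2 12 13 0 7]
After op 3 (cut(1)): [9 8 3 11 10 1 4 5 2 12 13 0 7 6]
After op 4 (in_shuffle): [5 9 2 8 12 3 13 11 0 10 7 1 6 4]
After op 5 (in_shuffle): [11 5 0 9 10 2 7 8 1 12 6 3 4 13]
After op 6 (cut(5)): [2 7 8 1 12 6 3 4 13 11 5 0 9 10]
After op 7 (cut(13)): [10 2 7 8 1 12 6 3 4 13 11 5 0 9]
After op 8 (cut(13)): [9 10 2 7 8 1 12 6 3 4 13 11 5 0]
Position 0: card 9.

Answer: 9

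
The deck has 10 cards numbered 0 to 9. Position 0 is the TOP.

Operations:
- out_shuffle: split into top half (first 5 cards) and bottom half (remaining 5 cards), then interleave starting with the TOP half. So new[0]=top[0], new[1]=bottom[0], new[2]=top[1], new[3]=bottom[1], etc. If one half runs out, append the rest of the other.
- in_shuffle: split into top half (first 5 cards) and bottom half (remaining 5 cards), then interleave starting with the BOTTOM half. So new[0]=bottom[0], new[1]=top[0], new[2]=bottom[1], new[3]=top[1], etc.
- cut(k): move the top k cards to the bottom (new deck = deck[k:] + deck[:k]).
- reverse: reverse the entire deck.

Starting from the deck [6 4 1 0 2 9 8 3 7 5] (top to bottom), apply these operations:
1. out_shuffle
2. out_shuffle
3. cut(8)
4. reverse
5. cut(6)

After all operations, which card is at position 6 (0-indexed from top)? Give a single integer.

After op 1 (out_shuffle): [6 9 4 8 1 3 0 7 2 5]
After op 2 (out_shuffle): [6 3 9 0 4 7 8 2 1 5]
After op 3 (cut(8)): [1 5 6 3 9 0 4 7 8 2]
After op 4 (reverse): [2 8 7 4 0 9 3 6 5 1]
After op 5 (cut(6)): [3 6 5 1 2 8 7 4 0 9]
Position 6: card 7.

Answer: 7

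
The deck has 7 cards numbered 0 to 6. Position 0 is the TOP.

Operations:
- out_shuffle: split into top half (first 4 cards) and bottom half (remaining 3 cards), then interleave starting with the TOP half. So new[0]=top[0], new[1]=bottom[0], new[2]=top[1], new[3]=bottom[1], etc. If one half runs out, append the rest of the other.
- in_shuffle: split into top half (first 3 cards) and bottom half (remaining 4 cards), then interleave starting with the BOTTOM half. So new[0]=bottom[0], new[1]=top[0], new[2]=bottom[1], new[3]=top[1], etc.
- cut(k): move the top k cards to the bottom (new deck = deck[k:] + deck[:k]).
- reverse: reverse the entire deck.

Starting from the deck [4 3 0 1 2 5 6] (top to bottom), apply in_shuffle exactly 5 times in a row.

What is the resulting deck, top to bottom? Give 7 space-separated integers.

Answer: 3 1 5 4 0 2 6

Derivation:
After op 1 (in_shuffle): [1 4 2 3 5 0 6]
After op 2 (in_shuffle): [3 1 5 4 0 2 6]
After op 3 (in_shuffle): [4 3 0 1 2 5 6]
After op 4 (in_shuffle): [1 4 2 3 5 0 6]
After op 5 (in_shuffle): [3 1 5 4 0 2 6]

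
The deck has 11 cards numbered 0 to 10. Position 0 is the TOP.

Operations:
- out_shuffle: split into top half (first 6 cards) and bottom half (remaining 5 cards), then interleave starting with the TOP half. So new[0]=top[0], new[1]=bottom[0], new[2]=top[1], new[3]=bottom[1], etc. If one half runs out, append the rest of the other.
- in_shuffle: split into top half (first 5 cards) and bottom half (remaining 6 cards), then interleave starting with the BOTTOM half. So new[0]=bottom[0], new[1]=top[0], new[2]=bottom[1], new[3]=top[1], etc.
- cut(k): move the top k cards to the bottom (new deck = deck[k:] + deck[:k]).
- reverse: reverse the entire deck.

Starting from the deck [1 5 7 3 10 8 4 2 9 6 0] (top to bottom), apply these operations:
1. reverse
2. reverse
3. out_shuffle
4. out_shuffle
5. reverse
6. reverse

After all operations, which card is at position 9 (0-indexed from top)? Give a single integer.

Answer: 8

Derivation:
After op 1 (reverse): [0 6 9 2 4 8 10 3 7 5 1]
After op 2 (reverse): [1 5 7 3 10 8 4 2 9 6 0]
After op 3 (out_shuffle): [1 4 5 2 7 9 3 6 10 0 8]
After op 4 (out_shuffle): [1 3 4 6 5 10 2 0 7 8 9]
After op 5 (reverse): [9 8 7 0 2 10 5 6 4 3 1]
After op 6 (reverse): [1 3 4 6 5 10 2 0 7 8 9]
Position 9: card 8.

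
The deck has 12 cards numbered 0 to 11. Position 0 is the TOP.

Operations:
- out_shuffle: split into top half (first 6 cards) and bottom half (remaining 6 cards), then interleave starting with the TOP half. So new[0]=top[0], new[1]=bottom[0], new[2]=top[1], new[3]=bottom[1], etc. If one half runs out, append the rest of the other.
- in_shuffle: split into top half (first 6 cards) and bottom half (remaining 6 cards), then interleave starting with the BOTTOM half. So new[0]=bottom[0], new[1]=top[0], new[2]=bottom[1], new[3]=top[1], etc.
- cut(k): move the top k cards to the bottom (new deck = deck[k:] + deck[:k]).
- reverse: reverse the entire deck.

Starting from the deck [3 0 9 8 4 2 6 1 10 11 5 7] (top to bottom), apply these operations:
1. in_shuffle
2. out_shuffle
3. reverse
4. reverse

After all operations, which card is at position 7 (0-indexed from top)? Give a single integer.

Answer: 4

Derivation:
After op 1 (in_shuffle): [6 3 1 0 10 9 11 8 5 4 7 2]
After op 2 (out_shuffle): [6 11 3 8 1 5 0 4 10 7 9 2]
After op 3 (reverse): [2 9 7 10 4 0 5 1 8 3 11 6]
After op 4 (reverse): [6 11 3 8 1 5 0 4 10 7 9 2]
Position 7: card 4.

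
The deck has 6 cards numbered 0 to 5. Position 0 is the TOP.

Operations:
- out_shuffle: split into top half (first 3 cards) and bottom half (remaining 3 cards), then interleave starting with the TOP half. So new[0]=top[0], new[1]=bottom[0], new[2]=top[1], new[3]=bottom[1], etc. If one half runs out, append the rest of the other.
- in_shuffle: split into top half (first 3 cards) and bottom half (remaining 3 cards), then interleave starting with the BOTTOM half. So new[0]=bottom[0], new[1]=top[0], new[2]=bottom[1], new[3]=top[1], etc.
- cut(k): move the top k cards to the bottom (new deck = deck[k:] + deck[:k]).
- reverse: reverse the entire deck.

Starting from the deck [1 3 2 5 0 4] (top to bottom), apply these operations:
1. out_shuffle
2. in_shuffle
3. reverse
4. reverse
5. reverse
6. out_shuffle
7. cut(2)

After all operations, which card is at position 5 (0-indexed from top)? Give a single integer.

After op 1 (out_shuffle): [1 5 3 0 2 4]
After op 2 (in_shuffle): [0 1 2 5 4 3]
After op 3 (reverse): [3 4 5 2 1 0]
After op 4 (reverse): [0 1 2 5 4 3]
After op 5 (reverse): [3 4 5 2 1 0]
After op 6 (out_shuffle): [3 2 4 1 5 0]
After op 7 (cut(2)): [4 1 5 0 3 2]
Position 5: card 2.

Answer: 2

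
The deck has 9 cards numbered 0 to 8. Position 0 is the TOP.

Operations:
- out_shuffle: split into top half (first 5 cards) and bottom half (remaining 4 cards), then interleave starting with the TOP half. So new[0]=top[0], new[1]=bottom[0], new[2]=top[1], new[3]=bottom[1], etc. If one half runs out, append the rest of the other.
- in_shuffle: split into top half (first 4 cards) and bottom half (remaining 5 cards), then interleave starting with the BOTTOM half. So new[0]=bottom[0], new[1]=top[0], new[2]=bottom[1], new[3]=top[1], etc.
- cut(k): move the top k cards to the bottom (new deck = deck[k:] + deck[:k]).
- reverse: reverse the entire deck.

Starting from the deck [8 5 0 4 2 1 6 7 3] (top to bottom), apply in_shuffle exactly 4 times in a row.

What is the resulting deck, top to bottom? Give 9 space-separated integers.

After op 1 (in_shuffle): [2 8 1 5 6 0 7 4 3]
After op 2 (in_shuffle): [6 2 0 8 7 1 4 5 3]
After op 3 (in_shuffle): [7 6 1 2 4 0 5 8 3]
After op 4 (in_shuffle): [4 7 0 6 5 1 8 2 3]

Answer: 4 7 0 6 5 1 8 2 3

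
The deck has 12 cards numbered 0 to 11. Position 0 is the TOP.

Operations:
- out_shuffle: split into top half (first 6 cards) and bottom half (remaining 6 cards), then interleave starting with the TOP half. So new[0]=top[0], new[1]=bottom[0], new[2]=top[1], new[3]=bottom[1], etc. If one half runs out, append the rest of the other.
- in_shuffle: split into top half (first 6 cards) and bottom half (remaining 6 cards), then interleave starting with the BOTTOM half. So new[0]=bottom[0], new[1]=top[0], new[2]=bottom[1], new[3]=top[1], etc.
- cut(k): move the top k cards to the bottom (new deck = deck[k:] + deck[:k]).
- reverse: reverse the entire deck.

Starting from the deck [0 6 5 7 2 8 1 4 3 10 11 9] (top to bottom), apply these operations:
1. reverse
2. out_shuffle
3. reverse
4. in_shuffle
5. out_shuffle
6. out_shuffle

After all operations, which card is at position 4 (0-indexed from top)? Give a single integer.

After op 1 (reverse): [9 11 10 3 4 1 8 2 7 5 6 0]
After op 2 (out_shuffle): [9 8 11 2 10 7 3 5 4 6 1 0]
After op 3 (reverse): [0 1 6 4 5 3 7 10 2 11 8 9]
After op 4 (in_shuffle): [7 0 10 1 2 6 11 4 8 5 9 3]
After op 5 (out_shuffle): [7 11 0 4 10 8 1 5 2 9 6 3]
After op 6 (out_shuffle): [7 1 11 5 0 2 4 9 10 6 8 3]
Position 4: card 0.

Answer: 0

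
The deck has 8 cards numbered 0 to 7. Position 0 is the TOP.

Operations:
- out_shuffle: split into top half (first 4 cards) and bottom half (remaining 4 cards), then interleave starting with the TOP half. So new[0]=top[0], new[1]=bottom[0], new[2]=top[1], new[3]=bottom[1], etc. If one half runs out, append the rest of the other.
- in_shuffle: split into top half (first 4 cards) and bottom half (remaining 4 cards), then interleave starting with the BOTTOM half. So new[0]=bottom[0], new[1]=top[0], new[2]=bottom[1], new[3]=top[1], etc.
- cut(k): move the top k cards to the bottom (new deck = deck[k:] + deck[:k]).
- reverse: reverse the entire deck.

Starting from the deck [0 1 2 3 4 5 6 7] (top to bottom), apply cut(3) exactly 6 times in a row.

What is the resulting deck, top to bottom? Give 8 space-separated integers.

After op 1 (cut(3)): [3 4 5 6 7 0 1 2]
After op 2 (cut(3)): [6 7 0 1 2 3 4 5]
After op 3 (cut(3)): [1 2 3 4 5 6 7 0]
After op 4 (cut(3)): [4 5 6 7 0 1 2 3]
After op 5 (cut(3)): [7 0 1 2 3 4 5 6]
After op 6 (cut(3)): [2 3 4 5 6 7 0 1]

Answer: 2 3 4 5 6 7 0 1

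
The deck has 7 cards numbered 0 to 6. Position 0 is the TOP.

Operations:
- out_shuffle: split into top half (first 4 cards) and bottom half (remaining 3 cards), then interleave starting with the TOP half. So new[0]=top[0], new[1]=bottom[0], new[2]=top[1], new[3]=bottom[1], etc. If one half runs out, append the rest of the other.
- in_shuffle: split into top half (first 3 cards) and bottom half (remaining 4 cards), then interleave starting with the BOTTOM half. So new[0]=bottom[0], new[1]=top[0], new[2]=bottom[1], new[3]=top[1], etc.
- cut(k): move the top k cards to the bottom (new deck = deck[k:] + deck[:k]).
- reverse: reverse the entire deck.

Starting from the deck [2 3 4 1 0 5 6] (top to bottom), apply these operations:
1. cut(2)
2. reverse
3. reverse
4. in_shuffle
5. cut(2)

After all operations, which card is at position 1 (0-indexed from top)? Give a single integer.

After op 1 (cut(2)): [4 1 0 5 6 2 3]
After op 2 (reverse): [3 2 6 5 0 1 4]
After op 3 (reverse): [4 1 0 5 6 2 3]
After op 4 (in_shuffle): [5 4 6 1 2 0 3]
After op 5 (cut(2)): [6 1 2 0 3 5 4]
Position 1: card 1.

Answer: 1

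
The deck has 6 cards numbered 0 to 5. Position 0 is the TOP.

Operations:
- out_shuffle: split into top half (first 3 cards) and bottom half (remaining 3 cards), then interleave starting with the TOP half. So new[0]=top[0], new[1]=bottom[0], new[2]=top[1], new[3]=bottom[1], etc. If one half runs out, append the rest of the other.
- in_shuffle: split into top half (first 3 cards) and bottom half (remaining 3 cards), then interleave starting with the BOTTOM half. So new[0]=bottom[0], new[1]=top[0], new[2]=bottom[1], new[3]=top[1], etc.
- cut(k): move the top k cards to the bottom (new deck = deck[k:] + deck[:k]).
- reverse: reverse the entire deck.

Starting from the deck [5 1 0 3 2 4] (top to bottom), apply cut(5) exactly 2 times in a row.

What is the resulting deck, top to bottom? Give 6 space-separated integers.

After op 1 (cut(5)): [4 5 1 0 3 2]
After op 2 (cut(5)): [2 4 5 1 0 3]

Answer: 2 4 5 1 0 3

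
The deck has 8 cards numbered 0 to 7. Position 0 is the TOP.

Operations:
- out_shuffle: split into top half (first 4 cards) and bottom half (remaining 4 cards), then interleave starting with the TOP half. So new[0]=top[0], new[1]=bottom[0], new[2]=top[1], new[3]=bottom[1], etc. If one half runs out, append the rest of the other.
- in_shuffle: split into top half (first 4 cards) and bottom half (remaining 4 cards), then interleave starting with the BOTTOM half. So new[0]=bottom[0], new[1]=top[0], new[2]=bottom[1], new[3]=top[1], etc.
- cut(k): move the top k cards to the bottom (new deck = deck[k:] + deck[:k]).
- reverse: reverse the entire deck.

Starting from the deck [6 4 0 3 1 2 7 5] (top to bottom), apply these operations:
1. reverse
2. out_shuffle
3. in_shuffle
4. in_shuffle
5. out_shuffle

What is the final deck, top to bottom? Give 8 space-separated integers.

After op 1 (reverse): [5 7 2 1 3 0 4 6]
After op 2 (out_shuffle): [5 3 7 0 2 4 1 6]
After op 3 (in_shuffle): [2 5 4 3 1 7 6 0]
After op 4 (in_shuffle): [1 2 7 5 6 4 0 3]
After op 5 (out_shuffle): [1 6 2 4 7 0 5 3]

Answer: 1 6 2 4 7 0 5 3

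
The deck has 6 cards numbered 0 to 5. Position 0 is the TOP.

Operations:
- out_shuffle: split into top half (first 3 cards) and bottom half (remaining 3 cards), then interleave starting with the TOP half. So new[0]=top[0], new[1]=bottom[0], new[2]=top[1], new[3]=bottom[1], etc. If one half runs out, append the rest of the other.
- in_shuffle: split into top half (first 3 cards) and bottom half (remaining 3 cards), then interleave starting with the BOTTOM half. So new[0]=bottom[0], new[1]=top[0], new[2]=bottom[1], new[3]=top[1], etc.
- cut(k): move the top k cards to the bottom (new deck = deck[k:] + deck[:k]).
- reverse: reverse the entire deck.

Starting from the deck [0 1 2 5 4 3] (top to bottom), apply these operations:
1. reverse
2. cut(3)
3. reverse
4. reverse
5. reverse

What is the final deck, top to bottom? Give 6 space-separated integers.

Answer: 5 4 3 0 1 2

Derivation:
After op 1 (reverse): [3 4 5 2 1 0]
After op 2 (cut(3)): [2 1 0 3 4 5]
After op 3 (reverse): [5 4 3 0 1 2]
After op 4 (reverse): [2 1 0 3 4 5]
After op 5 (reverse): [5 4 3 0 1 2]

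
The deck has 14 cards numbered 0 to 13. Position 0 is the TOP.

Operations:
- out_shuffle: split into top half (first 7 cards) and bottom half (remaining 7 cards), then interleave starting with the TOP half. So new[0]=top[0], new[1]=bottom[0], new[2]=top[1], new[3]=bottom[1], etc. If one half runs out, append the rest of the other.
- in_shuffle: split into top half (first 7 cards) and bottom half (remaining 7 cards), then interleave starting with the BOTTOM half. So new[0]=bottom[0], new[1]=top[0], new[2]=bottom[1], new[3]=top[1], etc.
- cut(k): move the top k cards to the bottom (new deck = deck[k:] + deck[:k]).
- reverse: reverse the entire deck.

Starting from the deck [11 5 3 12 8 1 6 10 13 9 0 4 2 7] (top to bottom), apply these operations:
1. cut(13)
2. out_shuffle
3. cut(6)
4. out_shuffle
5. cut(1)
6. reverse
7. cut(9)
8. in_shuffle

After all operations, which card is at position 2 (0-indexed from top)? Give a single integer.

After op 1 (cut(13)): [7 11 5 3 12 8 1 6 10 13 9 0 4 2]
After op 2 (out_shuffle): [7 6 11 10 5 13 3 9 12 0 8 4 1 2]
After op 3 (cut(6)): [3 9 12 0 8 4 1 2 7 6 11 10 5 13]
After op 4 (out_shuffle): [3 2 9 7 12 6 0 11 8 10 4 5 1 13]
After op 5 (cut(1)): [2 9 7 12 6 0 11 8 10 4 5 1 13 3]
After op 6 (reverse): [3 13 1 5 4 10 8 11 0 6 12 7 9 2]
After op 7 (cut(9)): [6 12 7 9 2 3 13 1 5 4 10 8 11 0]
After op 8 (in_shuffle): [1 6 5 12 4 7 10 9 8 2 11 3 0 13]
Position 2: card 5.

Answer: 5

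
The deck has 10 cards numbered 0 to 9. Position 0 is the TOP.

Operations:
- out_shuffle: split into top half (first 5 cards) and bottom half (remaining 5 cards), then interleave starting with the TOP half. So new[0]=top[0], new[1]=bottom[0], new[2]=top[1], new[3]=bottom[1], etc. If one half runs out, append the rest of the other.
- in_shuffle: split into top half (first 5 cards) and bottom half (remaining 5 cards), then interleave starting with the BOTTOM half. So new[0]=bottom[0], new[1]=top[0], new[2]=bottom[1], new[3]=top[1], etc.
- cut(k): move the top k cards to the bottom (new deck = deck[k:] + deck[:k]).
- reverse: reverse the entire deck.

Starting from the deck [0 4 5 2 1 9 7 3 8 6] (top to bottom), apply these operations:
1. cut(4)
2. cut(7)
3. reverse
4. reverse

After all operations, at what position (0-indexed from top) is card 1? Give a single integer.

Answer: 3

Derivation:
After op 1 (cut(4)): [1 9 7 3 8 6 0 4 5 2]
After op 2 (cut(7)): [4 5 2 1 9 7 3 8 6 0]
After op 3 (reverse): [0 6 8 3 7 9 1 2 5 4]
After op 4 (reverse): [4 5 2 1 9 7 3 8 6 0]
Card 1 is at position 3.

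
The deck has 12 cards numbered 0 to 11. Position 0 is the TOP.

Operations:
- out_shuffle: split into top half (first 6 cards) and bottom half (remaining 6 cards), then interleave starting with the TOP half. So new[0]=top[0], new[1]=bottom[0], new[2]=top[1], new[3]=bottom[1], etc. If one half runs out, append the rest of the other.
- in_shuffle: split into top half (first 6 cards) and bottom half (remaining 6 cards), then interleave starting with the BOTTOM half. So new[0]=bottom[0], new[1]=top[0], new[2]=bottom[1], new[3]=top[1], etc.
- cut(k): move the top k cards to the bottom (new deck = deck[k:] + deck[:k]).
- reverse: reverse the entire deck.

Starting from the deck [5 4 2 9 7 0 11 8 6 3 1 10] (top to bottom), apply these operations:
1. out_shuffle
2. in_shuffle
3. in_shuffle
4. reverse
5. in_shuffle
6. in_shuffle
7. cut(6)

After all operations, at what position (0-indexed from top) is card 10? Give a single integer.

Answer: 8

Derivation:
After op 1 (out_shuffle): [5 11 4 8 2 6 9 3 7 1 0 10]
After op 2 (in_shuffle): [9 5 3 11 7 4 1 8 0 2 10 6]
After op 3 (in_shuffle): [1 9 8 5 0 3 2 11 10 7 6 4]
After op 4 (reverse): [4 6 7 10 11 2 3 0 5 8 9 1]
After op 5 (in_shuffle): [3 4 0 6 5 7 8 10 9 11 1 2]
After op 6 (in_shuffle): [8 3 10 4 9 0 11 6 1 5 2 7]
After op 7 (cut(6)): [11 6 1 5 2 7 8 3 10 4 9 0]
Card 10 is at position 8.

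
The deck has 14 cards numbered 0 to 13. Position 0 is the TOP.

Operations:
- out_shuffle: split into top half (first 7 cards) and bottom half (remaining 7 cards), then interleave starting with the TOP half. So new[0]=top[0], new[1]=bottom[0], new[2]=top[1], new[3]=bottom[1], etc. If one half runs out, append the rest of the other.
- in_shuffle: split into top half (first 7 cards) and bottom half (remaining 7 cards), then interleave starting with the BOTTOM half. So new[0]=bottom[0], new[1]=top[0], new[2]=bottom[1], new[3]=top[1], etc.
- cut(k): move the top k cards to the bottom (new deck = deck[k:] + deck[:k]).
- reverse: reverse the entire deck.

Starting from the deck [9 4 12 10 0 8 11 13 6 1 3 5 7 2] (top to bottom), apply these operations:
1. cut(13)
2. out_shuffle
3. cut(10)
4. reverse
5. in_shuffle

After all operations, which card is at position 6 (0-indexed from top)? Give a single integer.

Answer: 7

Derivation:
After op 1 (cut(13)): [2 9 4 12 10 0 8 11 13 6 1 3 5 7]
After op 2 (out_shuffle): [2 11 9 13 4 6 12 1 10 3 0 5 8 7]
After op 3 (cut(10)): [0 5 8 7 2 11 9 13 4 6 12 1 10 3]
After op 4 (reverse): [3 10 1 12 6 4 13 9 11 2 7 8 5 0]
After op 5 (in_shuffle): [9 3 11 10 2 1 7 12 8 6 5 4 0 13]
Position 6: card 7.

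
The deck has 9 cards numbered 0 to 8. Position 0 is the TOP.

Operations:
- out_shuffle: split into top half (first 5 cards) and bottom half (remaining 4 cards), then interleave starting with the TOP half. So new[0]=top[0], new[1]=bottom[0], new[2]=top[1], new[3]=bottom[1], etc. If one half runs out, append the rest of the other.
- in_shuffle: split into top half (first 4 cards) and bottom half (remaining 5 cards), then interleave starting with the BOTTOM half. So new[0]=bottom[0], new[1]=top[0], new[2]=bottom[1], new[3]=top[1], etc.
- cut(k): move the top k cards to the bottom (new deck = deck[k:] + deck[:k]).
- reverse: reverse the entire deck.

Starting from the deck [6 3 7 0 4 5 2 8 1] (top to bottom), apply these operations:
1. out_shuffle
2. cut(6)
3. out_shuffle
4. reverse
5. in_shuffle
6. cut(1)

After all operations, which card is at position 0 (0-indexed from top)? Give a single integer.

After op 1 (out_shuffle): [6 5 3 2 7 8 0 1 4]
After op 2 (cut(6)): [0 1 4 6 5 3 2 7 8]
After op 3 (out_shuffle): [0 3 1 2 4 7 6 8 5]
After op 4 (reverse): [5 8 6 7 4 2 1 3 0]
After op 5 (in_shuffle): [4 5 2 8 1 6 3 7 0]
After op 6 (cut(1)): [5 2 8 1 6 3 7 0 4]
Position 0: card 5.

Answer: 5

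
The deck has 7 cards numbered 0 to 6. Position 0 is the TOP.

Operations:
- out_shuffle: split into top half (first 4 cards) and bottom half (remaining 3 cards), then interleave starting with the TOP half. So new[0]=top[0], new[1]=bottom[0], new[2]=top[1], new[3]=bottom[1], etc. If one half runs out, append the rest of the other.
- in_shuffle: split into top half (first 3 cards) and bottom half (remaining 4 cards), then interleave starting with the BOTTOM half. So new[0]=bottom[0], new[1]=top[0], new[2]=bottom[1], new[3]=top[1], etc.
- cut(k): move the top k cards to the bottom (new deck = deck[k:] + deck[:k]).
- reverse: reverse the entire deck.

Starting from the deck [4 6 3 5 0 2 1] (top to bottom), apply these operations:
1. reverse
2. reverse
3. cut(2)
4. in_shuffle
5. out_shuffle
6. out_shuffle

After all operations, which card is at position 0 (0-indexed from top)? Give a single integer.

After op 1 (reverse): [1 2 0 5 3 6 4]
After op 2 (reverse): [4 6 3 5 0 2 1]
After op 3 (cut(2)): [3 5 0 2 1 4 6]
After op 4 (in_shuffle): [2 3 1 5 4 0 6]
After op 5 (out_shuffle): [2 4 3 0 1 6 5]
After op 6 (out_shuffle): [2 1 4 6 3 5 0]
Position 0: card 2.

Answer: 2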